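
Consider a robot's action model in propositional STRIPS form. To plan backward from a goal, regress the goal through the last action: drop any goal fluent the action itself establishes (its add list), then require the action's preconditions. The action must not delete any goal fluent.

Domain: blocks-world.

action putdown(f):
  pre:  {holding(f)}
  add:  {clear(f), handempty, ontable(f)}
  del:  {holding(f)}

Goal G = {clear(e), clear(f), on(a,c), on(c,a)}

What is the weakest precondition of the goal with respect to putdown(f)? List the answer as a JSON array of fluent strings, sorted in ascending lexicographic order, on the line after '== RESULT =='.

Compute (G \ add) ∪ pre:
  G ∩ del = {}  (empty — regression defined)
  G \ add = {clear(e), clear(f), on(a,c), on(c,a)} \ {clear(f), handempty, ontable(f)} = {clear(e), on(a,c), on(c,a)}
  ∪ pre   = {clear(e), on(a,c), on(c,a)} ∪ {holding(f)}
          = {clear(e), holding(f), on(a,c), on(c,a)}

== RESULT ==
["clear(e)", "holding(f)", "on(a,c)", "on(c,a)"]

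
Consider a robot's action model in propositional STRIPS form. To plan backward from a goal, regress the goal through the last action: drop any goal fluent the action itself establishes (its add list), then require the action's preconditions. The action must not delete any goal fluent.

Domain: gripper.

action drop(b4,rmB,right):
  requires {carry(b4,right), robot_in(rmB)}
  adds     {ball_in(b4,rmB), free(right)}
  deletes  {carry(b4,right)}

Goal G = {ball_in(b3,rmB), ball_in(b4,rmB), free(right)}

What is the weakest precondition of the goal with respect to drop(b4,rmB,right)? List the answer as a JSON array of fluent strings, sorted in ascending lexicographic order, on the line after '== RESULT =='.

Regress:
  G ∩ del = {}  (empty — regression defined)
  G \ add = {ball_in(b3,rmB), ball_in(b4,rmB), free(right)} \ {ball_in(b4,rmB), free(right)} = {ball_in(b3,rmB)}
  ∪ pre   = {ball_in(b3,rmB)} ∪ {carry(b4,right), robot_in(rmB)}
          = {ball_in(b3,rmB), carry(b4,right), robot_in(rmB)}

== RESULT ==
["ball_in(b3,rmB)", "carry(b4,right)", "robot_in(rmB)"]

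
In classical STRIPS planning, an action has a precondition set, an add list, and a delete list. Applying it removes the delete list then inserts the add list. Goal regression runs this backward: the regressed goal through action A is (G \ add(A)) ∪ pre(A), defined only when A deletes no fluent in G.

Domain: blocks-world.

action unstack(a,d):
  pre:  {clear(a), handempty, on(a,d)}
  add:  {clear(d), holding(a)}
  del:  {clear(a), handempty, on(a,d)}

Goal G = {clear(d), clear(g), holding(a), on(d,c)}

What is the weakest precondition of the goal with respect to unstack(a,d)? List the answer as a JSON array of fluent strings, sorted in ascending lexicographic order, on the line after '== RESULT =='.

Regress:
  G ∩ del = {}  (empty — regression defined)
  G \ add = {clear(d), clear(g), holding(a), on(d,c)} \ {clear(d), holding(a)} = {clear(g), on(d,c)}
  ∪ pre   = {clear(g), on(d,c)} ∪ {clear(a), handempty, on(a,d)}
          = {clear(a), clear(g), handempty, on(a,d), on(d,c)}

== RESULT ==
["clear(a)", "clear(g)", "handempty", "on(a,d)", "on(d,c)"]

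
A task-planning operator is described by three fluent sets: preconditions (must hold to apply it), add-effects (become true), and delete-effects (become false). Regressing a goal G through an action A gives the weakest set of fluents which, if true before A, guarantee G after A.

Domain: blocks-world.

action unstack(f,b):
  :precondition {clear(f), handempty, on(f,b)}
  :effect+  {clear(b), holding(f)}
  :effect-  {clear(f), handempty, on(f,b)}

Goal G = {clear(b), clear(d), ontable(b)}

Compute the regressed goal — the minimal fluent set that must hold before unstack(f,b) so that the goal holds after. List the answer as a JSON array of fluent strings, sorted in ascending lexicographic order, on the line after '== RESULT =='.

Regress:
  G ∩ del = {}  (empty — regression defined)
  G \ add = {clear(b), clear(d), ontable(b)} \ {clear(b), holding(f)} = {clear(d), ontable(b)}
  ∪ pre   = {clear(d), ontable(b)} ∪ {clear(f), handempty, on(f,b)}
          = {clear(d), clear(f), handempty, on(f,b), ontable(b)}

== RESULT ==
["clear(d)", "clear(f)", "handempty", "on(f,b)", "ontable(b)"]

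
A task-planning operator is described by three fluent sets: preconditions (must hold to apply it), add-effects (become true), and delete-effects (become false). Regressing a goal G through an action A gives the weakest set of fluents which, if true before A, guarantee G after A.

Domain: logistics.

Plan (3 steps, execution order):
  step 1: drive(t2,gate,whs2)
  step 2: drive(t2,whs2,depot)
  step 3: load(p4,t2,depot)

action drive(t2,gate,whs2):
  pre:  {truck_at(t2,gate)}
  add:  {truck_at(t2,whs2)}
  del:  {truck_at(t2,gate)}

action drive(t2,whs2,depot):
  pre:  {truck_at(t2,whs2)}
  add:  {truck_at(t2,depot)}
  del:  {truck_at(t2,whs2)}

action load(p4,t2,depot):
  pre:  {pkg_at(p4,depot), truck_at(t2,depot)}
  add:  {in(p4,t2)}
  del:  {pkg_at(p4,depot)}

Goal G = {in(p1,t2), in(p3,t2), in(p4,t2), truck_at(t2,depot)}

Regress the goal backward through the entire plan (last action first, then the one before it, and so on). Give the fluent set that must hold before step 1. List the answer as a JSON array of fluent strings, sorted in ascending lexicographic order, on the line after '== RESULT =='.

Work backward from the goal:
  through step 3 (load(p4,t2,depot)): drop {in(p4,t2)}, keep {in(p1,t2), in(p3,t2), truck_at(t2,depot)}, require {pkg_at(p4,depot), truck_at(t2,depot)}
    → {in(p1,t2), in(p3,t2), pkg_at(p4,depot), truck_at(t2,depot)}
  through step 2 (drive(t2,whs2,depot)): drop {truck_at(t2,depot)}, keep {in(p1,t2), in(p3,t2), pkg_at(p4,depot)}, require {truck_at(t2,whs2)}
    → {in(p1,t2), in(p3,t2), pkg_at(p4,depot), truck_at(t2,whs2)}
  through step 1 (drive(t2,gate,whs2)): drop {truck_at(t2,whs2)}, keep {in(p1,t2), in(p3,t2), pkg_at(p4,depot)}, require {truck_at(t2,gate)}
    → {in(p1,t2), in(p3,t2), pkg_at(p4,depot), truck_at(t2,gate)}

== RESULT ==
["in(p1,t2)", "in(p3,t2)", "pkg_at(p4,depot)", "truck_at(t2,gate)"]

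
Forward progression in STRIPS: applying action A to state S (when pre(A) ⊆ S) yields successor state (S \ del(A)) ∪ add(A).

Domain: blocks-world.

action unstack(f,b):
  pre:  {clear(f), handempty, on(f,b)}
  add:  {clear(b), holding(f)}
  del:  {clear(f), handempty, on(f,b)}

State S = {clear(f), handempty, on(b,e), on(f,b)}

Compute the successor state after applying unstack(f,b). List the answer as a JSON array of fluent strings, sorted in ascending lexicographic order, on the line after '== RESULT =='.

Progress:
  pre ⊆ S: {clear(f), handempty, on(f,b)} ⊆ S  — applicable
  S \ del = {on(b,e)}
  ∪ add   = {clear(b), holding(f), on(b,e)}

== RESULT ==
["clear(b)", "holding(f)", "on(b,e)"]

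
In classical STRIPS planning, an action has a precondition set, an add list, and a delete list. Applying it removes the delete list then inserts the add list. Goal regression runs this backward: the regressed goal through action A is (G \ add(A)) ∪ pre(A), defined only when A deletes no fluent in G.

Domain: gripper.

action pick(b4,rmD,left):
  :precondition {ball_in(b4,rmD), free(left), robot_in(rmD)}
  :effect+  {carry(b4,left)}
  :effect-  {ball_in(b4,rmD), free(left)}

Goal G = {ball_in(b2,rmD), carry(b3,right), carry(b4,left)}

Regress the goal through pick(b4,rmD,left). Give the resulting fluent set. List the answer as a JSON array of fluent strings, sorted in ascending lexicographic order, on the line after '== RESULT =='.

Regress:
  G ∩ del = {}  (empty — regression defined)
  G \ add = {ball_in(b2,rmD), carry(b3,right), carry(b4,left)} \ {carry(b4,left)} = {ball_in(b2,rmD), carry(b3,right)}
  ∪ pre   = {ball_in(b2,rmD), carry(b3,right)} ∪ {ball_in(b4,rmD), free(left), robot_in(rmD)}
          = {ball_in(b2,rmD), ball_in(b4,rmD), carry(b3,right), free(left), robot_in(rmD)}

== RESULT ==
["ball_in(b2,rmD)", "ball_in(b4,rmD)", "carry(b3,right)", "free(left)", "robot_in(rmD)"]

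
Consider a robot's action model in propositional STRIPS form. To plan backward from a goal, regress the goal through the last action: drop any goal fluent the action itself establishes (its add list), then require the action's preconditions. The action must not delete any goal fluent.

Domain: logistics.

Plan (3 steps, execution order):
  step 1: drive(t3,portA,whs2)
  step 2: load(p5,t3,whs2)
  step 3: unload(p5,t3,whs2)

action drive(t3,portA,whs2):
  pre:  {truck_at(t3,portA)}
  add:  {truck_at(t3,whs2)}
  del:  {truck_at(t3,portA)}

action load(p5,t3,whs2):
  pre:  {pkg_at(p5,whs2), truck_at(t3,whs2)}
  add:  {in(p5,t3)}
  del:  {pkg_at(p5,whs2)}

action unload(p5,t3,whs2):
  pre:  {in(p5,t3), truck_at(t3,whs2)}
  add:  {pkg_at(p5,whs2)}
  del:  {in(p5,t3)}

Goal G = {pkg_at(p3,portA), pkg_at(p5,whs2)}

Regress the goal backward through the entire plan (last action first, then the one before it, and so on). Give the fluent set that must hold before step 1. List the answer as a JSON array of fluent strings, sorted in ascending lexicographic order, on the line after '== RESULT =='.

Regress step by step:
  through step 3 (unload(p5,t3,whs2)): drop {pkg_at(p5,whs2)}, keep {pkg_at(p3,portA)}, require {in(p5,t3), truck_at(t3,whs2)}
    → {in(p5,t3), pkg_at(p3,portA), truck_at(t3,whs2)}
  through step 2 (load(p5,t3,whs2)): drop {in(p5,t3)}, keep {pkg_at(p3,portA), truck_at(t3,whs2)}, require {pkg_at(p5,whs2), truck_at(t3,whs2)}
    → {pkg_at(p3,portA), pkg_at(p5,whs2), truck_at(t3,whs2)}
  through step 1 (drive(t3,portA,whs2)): drop {truck_at(t3,whs2)}, keep {pkg_at(p3,portA), pkg_at(p5,whs2)}, require {truck_at(t3,portA)}
    → {pkg_at(p3,portA), pkg_at(p5,whs2), truck_at(t3,portA)}

== RESULT ==
["pkg_at(p3,portA)", "pkg_at(p5,whs2)", "truck_at(t3,portA)"]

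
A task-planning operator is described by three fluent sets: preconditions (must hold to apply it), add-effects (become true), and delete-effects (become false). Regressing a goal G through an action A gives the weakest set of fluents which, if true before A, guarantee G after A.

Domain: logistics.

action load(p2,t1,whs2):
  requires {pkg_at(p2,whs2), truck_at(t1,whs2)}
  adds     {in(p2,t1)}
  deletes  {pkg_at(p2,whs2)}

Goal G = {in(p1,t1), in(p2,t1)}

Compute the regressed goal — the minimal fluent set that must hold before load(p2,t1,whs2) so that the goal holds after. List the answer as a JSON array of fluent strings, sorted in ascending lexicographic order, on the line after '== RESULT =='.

Compute (G \ add) ∪ pre:
  G ∩ del = {}  (empty — regression defined)
  G \ add = {in(p1,t1), in(p2,t1)} \ {in(p2,t1)} = {in(p1,t1)}
  ∪ pre   = {in(p1,t1)} ∪ {pkg_at(p2,whs2), truck_at(t1,whs2)}
          = {in(p1,t1), pkg_at(p2,whs2), truck_at(t1,whs2)}

== RESULT ==
["in(p1,t1)", "pkg_at(p2,whs2)", "truck_at(t1,whs2)"]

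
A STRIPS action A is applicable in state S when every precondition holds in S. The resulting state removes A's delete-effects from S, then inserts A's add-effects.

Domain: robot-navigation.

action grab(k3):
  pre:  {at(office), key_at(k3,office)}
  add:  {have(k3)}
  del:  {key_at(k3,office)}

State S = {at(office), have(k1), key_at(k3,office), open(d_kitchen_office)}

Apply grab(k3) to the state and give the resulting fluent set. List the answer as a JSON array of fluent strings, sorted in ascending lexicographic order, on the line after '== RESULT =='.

Progress:
  pre ⊆ S: {at(office), key_at(k3,office)} ⊆ S  — applicable
  S \ del = {at(office), have(k1), open(d_kitchen_office)}
  ∪ add   = {at(office), have(k1), have(k3), open(d_kitchen_office)}

== RESULT ==
["at(office)", "have(k1)", "have(k3)", "open(d_kitchen_office)"]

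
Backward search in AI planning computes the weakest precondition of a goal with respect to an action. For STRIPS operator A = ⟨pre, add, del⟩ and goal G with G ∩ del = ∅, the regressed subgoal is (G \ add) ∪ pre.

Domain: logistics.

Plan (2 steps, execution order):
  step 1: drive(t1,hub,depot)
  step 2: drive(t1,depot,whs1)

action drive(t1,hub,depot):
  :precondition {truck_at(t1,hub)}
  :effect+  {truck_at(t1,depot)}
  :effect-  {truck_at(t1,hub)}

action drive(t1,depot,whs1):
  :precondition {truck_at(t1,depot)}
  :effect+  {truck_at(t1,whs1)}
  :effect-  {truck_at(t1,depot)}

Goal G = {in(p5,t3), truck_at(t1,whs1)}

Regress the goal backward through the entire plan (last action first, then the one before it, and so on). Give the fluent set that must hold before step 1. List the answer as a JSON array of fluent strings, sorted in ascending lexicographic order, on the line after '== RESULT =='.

Regress step by step:
  through step 2 (drive(t1,depot,whs1)): drop {truck_at(t1,whs1)}, keep {in(p5,t3)}, require {truck_at(t1,depot)}
    → {in(p5,t3), truck_at(t1,depot)}
  through step 1 (drive(t1,hub,depot)): drop {truck_at(t1,depot)}, keep {in(p5,t3)}, require {truck_at(t1,hub)}
    → {in(p5,t3), truck_at(t1,hub)}

== RESULT ==
["in(p5,t3)", "truck_at(t1,hub)"]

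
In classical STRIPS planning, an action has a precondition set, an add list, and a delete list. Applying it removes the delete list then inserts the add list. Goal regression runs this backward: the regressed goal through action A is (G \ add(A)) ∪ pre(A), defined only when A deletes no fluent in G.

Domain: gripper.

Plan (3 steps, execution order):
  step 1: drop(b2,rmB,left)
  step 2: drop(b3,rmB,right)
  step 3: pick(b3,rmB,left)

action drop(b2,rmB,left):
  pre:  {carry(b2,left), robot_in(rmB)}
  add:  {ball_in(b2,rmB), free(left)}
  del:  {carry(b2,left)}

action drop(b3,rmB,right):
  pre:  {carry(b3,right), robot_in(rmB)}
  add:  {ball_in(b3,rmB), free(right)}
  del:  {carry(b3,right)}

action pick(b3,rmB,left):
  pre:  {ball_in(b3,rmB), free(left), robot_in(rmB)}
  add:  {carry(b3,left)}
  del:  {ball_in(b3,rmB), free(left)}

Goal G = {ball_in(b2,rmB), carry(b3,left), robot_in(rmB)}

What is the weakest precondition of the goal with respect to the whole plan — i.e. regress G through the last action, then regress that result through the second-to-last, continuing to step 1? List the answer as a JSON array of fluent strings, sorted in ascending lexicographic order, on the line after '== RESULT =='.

Regress step by step:
  through step 3 (pick(b3,rmB,left)): drop {carry(b3,left)}, keep {ball_in(b2,rmB), robot_in(rmB)}, require {ball_in(b3,rmB), free(left), robot_in(rmB)}
    → {ball_in(b2,rmB), ball_in(b3,rmB), free(left), robot_in(rmB)}
  through step 2 (drop(b3,rmB,right)): drop {ball_in(b3,rmB)}, keep {ball_in(b2,rmB), free(left), robot_in(rmB)}, require {carry(b3,right), robot_in(rmB)}
    → {ball_in(b2,rmB), carry(b3,right), free(left), robot_in(rmB)}
  through step 1 (drop(b2,rmB,left)): drop {ball_in(b2,rmB), free(left)}, keep {carry(b3,right), robot_in(rmB)}, require {carry(b2,left), robot_in(rmB)}
    → {carry(b2,left), carry(b3,right), robot_in(rmB)}

== RESULT ==
["carry(b2,left)", "carry(b3,right)", "robot_in(rmB)"]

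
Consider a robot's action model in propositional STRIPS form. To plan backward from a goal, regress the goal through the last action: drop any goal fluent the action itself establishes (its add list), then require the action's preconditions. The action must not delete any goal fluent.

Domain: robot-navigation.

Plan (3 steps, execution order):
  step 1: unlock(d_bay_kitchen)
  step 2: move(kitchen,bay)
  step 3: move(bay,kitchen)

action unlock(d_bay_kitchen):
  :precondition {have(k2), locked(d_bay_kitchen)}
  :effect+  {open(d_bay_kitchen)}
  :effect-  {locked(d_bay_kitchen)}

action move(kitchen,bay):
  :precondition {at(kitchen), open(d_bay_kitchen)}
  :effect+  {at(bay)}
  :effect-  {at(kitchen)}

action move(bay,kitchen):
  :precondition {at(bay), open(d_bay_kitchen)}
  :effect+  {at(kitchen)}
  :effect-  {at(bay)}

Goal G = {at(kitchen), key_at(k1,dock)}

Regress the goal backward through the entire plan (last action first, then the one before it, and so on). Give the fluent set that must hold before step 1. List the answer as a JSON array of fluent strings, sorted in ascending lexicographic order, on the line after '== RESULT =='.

Regress step by step:
  through step 3 (move(bay,kitchen)): drop {at(kitchen)}, keep {key_at(k1,dock)}, require {at(bay), open(d_bay_kitchen)}
    → {at(bay), key_at(k1,dock), open(d_bay_kitchen)}
  through step 2 (move(kitchen,bay)): drop {at(bay)}, keep {key_at(k1,dock), open(d_bay_kitchen)}, require {at(kitchen), open(d_bay_kitchen)}
    → {at(kitchen), key_at(k1,dock), open(d_bay_kitchen)}
  through step 1 (unlock(d_bay_kitchen)): drop {open(d_bay_kitchen)}, keep {at(kitchen), key_at(k1,dock)}, require {have(k2), locked(d_bay_kitchen)}
    → {at(kitchen), have(k2), key_at(k1,dock), locked(d_bay_kitchen)}

== RESULT ==
["at(kitchen)", "have(k2)", "key_at(k1,dock)", "locked(d_bay_kitchen)"]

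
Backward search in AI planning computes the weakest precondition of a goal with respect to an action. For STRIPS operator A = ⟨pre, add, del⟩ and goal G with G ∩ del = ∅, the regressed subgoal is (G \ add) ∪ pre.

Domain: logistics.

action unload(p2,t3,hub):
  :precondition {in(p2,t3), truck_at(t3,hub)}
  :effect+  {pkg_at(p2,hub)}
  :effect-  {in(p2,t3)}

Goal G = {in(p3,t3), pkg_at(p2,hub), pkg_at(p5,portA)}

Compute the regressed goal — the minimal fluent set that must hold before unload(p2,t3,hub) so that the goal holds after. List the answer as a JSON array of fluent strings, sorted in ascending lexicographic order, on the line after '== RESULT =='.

Regress:
  G ∩ del = {}  (empty — regression defined)
  G \ add = {in(p3,t3), pkg_at(p2,hub), pkg_at(p5,portA)} \ {pkg_at(p2,hub)} = {in(p3,t3), pkg_at(p5,portA)}
  ∪ pre   = {in(p3,t3), pkg_at(p5,portA)} ∪ {in(p2,t3), truck_at(t3,hub)}
          = {in(p2,t3), in(p3,t3), pkg_at(p5,portA), truck_at(t3,hub)}

== RESULT ==
["in(p2,t3)", "in(p3,t3)", "pkg_at(p5,portA)", "truck_at(t3,hub)"]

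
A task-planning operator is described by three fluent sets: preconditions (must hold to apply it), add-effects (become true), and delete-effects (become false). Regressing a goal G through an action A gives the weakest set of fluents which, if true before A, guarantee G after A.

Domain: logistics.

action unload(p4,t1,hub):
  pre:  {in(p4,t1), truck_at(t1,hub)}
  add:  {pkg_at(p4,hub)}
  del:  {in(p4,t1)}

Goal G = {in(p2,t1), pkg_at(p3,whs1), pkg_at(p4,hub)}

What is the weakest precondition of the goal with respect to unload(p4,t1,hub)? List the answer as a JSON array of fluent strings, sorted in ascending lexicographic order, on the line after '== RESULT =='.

Regress:
  G ∩ del = {}  (empty — regression defined)
  G \ add = {in(p2,t1), pkg_at(p3,whs1), pkg_at(p4,hub)} \ {pkg_at(p4,hub)} = {in(p2,t1), pkg_at(p3,whs1)}
  ∪ pre   = {in(p2,t1), pkg_at(p3,whs1)} ∪ {in(p4,t1), truck_at(t1,hub)}
          = {in(p2,t1), in(p4,t1), pkg_at(p3,whs1), truck_at(t1,hub)}

== RESULT ==
["in(p2,t1)", "in(p4,t1)", "pkg_at(p3,whs1)", "truck_at(t1,hub)"]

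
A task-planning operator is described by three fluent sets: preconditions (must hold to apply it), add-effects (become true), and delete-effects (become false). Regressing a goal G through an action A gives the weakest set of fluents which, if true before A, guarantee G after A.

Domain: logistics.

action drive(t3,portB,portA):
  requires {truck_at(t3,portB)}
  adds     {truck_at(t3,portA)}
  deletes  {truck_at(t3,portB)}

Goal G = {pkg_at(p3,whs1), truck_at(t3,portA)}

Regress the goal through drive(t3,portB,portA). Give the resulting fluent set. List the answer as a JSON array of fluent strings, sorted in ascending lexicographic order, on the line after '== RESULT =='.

Regress:
  G ∩ del = {}  (empty — regression defined)
  G \ add = {pkg_at(p3,whs1), truck_at(t3,portA)} \ {truck_at(t3,portA)} = {pkg_at(p3,whs1)}
  ∪ pre   = {pkg_at(p3,whs1)} ∪ {truck_at(t3,portB)}
          = {pkg_at(p3,whs1), truck_at(t3,portB)}

== RESULT ==
["pkg_at(p3,whs1)", "truck_at(t3,portB)"]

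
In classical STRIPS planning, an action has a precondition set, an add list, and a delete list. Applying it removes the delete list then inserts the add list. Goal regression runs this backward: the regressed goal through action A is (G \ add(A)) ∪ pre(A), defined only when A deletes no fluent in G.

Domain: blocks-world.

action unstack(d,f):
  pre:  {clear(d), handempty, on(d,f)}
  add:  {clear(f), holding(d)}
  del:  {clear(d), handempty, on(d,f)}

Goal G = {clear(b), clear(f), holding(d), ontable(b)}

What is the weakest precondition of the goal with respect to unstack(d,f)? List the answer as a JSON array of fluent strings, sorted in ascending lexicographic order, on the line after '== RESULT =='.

Compute (G \ add) ∪ pre:
  G ∩ del = {}  (empty — regression defined)
  G \ add = {clear(b), clear(f), holding(d), ontable(b)} \ {clear(f), holding(d)} = {clear(b), ontable(b)}
  ∪ pre   = {clear(b), ontable(b)} ∪ {clear(d), handempty, on(d,f)}
          = {clear(b), clear(d), handempty, on(d,f), ontable(b)}

== RESULT ==
["clear(b)", "clear(d)", "handempty", "on(d,f)", "ontable(b)"]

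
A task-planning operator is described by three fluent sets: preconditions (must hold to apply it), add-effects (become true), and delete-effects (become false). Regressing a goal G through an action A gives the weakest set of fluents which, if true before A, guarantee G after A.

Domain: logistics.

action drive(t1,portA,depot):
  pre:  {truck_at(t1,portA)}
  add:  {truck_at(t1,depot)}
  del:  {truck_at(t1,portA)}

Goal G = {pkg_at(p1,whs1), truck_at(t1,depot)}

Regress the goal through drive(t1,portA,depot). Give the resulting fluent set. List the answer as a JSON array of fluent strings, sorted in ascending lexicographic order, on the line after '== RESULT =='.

Compute (G \ add) ∪ pre:
  G ∩ del = {}  (empty — regression defined)
  G \ add = {pkg_at(p1,whs1), truck_at(t1,depot)} \ {truck_at(t1,depot)} = {pkg_at(p1,whs1)}
  ∪ pre   = {pkg_at(p1,whs1)} ∪ {truck_at(t1,portA)}
          = {pkg_at(p1,whs1), truck_at(t1,portA)}

== RESULT ==
["pkg_at(p1,whs1)", "truck_at(t1,portA)"]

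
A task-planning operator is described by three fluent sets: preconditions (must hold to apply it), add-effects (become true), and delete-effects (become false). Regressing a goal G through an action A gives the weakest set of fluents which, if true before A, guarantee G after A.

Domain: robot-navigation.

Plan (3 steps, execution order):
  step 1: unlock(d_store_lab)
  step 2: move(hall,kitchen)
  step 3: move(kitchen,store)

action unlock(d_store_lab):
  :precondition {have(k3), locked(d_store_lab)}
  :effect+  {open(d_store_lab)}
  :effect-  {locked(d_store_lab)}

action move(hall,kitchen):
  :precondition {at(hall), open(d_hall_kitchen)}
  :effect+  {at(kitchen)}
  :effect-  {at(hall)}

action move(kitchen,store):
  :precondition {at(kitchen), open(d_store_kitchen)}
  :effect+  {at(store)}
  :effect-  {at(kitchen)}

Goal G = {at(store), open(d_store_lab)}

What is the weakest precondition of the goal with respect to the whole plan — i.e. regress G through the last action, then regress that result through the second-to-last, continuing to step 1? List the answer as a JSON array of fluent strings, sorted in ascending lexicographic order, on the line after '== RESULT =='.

Regress step by step:
  through step 3 (move(kitchen,store)): drop {at(store)}, keep {open(d_store_lab)}, require {at(kitchen), open(d_store_kitchen)}
    → {at(kitchen), open(d_store_kitchen), open(d_store_lab)}
  through step 2 (move(hall,kitchen)): drop {at(kitchen)}, keep {open(d_store_kitchen), open(d_store_lab)}, require {at(hall), open(d_hall_kitchen)}
    → {at(hall), open(d_hall_kitchen), open(d_store_kitchen), open(d_store_lab)}
  through step 1 (unlock(d_store_lab)): drop {open(d_store_lab)}, keep {at(hall), open(d_hall_kitchen), open(d_store_kitchen)}, require {have(k3), locked(d_store_lab)}
    → {at(hall), have(k3), locked(d_store_lab), open(d_hall_kitchen), open(d_store_kitchen)}

== RESULT ==
["at(hall)", "have(k3)", "locked(d_store_lab)", "open(d_hall_kitchen)", "open(d_store_kitchen)"]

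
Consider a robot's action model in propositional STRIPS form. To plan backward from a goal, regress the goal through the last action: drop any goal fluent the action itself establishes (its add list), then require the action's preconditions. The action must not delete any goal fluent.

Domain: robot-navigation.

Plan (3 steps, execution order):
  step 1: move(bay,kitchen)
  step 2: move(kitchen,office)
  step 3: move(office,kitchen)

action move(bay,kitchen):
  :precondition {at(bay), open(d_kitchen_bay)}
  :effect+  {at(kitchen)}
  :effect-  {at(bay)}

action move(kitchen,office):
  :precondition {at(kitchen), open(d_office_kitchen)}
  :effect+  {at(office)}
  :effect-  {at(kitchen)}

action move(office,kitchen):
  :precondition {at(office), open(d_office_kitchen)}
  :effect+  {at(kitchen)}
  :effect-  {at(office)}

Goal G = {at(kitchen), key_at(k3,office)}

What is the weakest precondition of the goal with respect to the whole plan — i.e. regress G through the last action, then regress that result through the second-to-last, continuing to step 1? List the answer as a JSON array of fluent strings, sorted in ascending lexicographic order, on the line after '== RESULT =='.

Regress step by step:
  through step 3 (move(office,kitchen)): drop {at(kitchen)}, keep {key_at(k3,office)}, require {at(office), open(d_office_kitchen)}
    → {at(office), key_at(k3,office), open(d_office_kitchen)}
  through step 2 (move(kitchen,office)): drop {at(office)}, keep {key_at(k3,office), open(d_office_kitchen)}, require {at(kitchen), open(d_office_kitchen)}
    → {at(kitchen), key_at(k3,office), open(d_office_kitchen)}
  through step 1 (move(bay,kitchen)): drop {at(kitchen)}, keep {key_at(k3,office), open(d_office_kitchen)}, require {at(bay), open(d_kitchen_bay)}
    → {at(bay), key_at(k3,office), open(d_kitchen_bay), open(d_office_kitchen)}

== RESULT ==
["at(bay)", "key_at(k3,office)", "open(d_kitchen_bay)", "open(d_office_kitchen)"]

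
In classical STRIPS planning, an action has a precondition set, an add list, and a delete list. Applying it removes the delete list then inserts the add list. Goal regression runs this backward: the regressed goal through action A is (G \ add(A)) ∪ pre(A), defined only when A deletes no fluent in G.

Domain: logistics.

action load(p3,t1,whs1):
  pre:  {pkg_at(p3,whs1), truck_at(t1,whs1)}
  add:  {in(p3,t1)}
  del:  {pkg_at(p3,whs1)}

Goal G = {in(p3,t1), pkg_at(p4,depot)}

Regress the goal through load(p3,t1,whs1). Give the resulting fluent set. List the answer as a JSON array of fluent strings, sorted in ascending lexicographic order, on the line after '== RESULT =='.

Compute (G \ add) ∪ pre:
  G ∩ del = {}  (empty — regression defined)
  G \ add = {in(p3,t1), pkg_at(p4,depot)} \ {in(p3,t1)} = {pkg_at(p4,depot)}
  ∪ pre   = {pkg_at(p4,depot)} ∪ {pkg_at(p3,whs1), truck_at(t1,whs1)}
          = {pkg_at(p3,whs1), pkg_at(p4,depot), truck_at(t1,whs1)}

== RESULT ==
["pkg_at(p3,whs1)", "pkg_at(p4,depot)", "truck_at(t1,whs1)"]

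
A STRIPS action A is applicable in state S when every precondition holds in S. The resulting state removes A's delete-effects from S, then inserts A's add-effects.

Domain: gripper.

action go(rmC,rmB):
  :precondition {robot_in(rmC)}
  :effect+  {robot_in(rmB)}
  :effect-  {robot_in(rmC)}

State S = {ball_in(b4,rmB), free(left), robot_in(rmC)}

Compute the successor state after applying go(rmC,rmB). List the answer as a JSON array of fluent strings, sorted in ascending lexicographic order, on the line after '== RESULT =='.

Progress:
  pre ⊆ S: {robot_in(rmC)} ⊆ S  — applicable
  S \ del = {ball_in(b4,rmB), free(left)}
  ∪ add   = {ball_in(b4,rmB), free(left), robot_in(rmB)}

== RESULT ==
["ball_in(b4,rmB)", "free(left)", "robot_in(rmB)"]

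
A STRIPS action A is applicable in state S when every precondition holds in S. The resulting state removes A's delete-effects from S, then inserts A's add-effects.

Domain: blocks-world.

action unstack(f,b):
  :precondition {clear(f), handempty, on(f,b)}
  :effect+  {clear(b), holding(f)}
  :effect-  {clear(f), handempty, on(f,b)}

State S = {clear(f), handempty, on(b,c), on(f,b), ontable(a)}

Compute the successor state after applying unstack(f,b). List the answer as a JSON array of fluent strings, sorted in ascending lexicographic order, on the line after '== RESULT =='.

Progress:
  pre ⊆ S: {clear(f), handempty, on(f,b)} ⊆ S  — applicable
  S \ del = {on(b,c), ontable(a)}
  ∪ add   = {clear(b), holding(f), on(b,c), ontable(a)}

== RESULT ==
["clear(b)", "holding(f)", "on(b,c)", "ontable(a)"]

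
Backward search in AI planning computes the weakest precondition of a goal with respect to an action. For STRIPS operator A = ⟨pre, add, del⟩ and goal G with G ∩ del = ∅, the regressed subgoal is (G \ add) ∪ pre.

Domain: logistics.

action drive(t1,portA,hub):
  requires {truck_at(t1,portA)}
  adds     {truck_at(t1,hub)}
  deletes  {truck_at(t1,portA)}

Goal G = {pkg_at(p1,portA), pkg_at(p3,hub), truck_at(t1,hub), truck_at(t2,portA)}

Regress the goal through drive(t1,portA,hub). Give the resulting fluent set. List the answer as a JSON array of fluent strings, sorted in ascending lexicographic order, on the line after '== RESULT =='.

Regress:
  G ∩ del = {}  (empty — regression defined)
  G \ add = {pkg_at(p1,portA), pkg_at(p3,hub), truck_at(t1,hub), truck_at(t2,portA)} \ {truck_at(t1,hub)} = {pkg_at(p1,portA), pkg_at(p3,hub), truck_at(t2,portA)}
  ∪ pre   = {pkg_at(p1,portA), pkg_at(p3,hub), truck_at(t2,portA)} ∪ {truck_at(t1,portA)}
          = {pkg_at(p1,portA), pkg_at(p3,hub), truck_at(t1,portA), truck_at(t2,portA)}

== RESULT ==
["pkg_at(p1,portA)", "pkg_at(p3,hub)", "truck_at(t1,portA)", "truck_at(t2,portA)"]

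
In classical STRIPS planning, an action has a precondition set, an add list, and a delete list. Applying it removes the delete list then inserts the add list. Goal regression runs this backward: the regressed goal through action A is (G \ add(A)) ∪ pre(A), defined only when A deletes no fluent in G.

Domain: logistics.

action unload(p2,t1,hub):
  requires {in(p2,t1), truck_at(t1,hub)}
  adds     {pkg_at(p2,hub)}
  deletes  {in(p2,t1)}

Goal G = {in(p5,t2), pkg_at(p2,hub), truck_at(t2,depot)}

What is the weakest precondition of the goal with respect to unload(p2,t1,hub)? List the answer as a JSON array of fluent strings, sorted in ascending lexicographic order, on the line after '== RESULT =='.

Regress:
  G ∩ del = {}  (empty — regression defined)
  G \ add = {in(p5,t2), pkg_at(p2,hub), truck_at(t2,depot)} \ {pkg_at(p2,hub)} = {in(p5,t2), truck_at(t2,depot)}
  ∪ pre   = {in(p5,t2), truck_at(t2,depot)} ∪ {in(p2,t1), truck_at(t1,hub)}
          = {in(p2,t1), in(p5,t2), truck_at(t1,hub), truck_at(t2,depot)}

== RESULT ==
["in(p2,t1)", "in(p5,t2)", "truck_at(t1,hub)", "truck_at(t2,depot)"]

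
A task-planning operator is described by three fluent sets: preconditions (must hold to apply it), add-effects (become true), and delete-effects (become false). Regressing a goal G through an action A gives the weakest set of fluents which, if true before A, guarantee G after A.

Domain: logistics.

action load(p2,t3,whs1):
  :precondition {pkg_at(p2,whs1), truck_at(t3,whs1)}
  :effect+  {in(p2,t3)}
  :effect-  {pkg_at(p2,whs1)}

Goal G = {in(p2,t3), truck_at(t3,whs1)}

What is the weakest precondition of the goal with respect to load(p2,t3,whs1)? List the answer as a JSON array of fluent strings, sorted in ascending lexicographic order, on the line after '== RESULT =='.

Regress:
  G ∩ del = {}  (empty — regression defined)
  G \ add = {in(p2,t3), truck_at(t3,whs1)} \ {in(p2,t3)} = {truck_at(t3,whs1)}
  ∪ pre   = {truck_at(t3,whs1)} ∪ {pkg_at(p2,whs1), truck_at(t3,whs1)}
          = {pkg_at(p2,whs1), truck_at(t3,whs1)}

== RESULT ==
["pkg_at(p2,whs1)", "truck_at(t3,whs1)"]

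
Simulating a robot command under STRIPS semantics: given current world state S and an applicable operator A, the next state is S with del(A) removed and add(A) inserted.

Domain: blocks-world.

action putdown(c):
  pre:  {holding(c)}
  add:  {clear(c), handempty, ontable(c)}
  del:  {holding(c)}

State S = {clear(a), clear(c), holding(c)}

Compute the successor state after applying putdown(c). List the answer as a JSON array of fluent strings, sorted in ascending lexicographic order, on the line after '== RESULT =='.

Compute (S \ del) ∪ add:
  pre ⊆ S: {holding(c)} ⊆ S  — applicable
  S \ del = {clear(a), clear(c)}
  ∪ add   = {clear(a), clear(c), handempty, ontable(c)}

== RESULT ==
["clear(a)", "clear(c)", "handempty", "ontable(c)"]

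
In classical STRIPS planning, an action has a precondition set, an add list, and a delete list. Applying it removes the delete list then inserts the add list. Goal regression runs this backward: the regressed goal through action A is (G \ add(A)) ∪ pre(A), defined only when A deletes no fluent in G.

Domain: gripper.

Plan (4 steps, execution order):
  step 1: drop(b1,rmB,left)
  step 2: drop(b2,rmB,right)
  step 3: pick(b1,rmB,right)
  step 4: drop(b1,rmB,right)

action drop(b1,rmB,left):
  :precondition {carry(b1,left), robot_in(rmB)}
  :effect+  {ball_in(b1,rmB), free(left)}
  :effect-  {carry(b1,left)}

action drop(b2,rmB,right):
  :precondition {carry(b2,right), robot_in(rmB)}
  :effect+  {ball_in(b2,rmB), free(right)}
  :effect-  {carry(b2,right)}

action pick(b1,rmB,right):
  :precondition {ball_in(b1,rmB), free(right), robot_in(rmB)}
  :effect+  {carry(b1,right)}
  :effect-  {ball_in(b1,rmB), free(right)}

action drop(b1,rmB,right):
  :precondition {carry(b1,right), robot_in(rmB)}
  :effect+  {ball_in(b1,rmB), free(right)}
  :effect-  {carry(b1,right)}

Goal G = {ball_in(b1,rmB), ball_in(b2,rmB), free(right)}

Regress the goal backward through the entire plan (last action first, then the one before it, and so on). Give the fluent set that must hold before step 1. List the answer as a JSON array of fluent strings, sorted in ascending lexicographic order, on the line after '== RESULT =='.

Regress step by step:
  through step 4 (drop(b1,rmB,right)): drop {ball_in(b1,rmB), free(right)}, keep {ball_in(b2,rmB)}, require {carry(b1,right), robot_in(rmB)}
    → {ball_in(b2,rmB), carry(b1,right), robot_in(rmB)}
  through step 3 (pick(b1,rmB,right)): drop {carry(b1,right)}, keep {ball_in(b2,rmB), robot_in(rmB)}, require {ball_in(b1,rmB), free(right), robot_in(rmB)}
    → {ball_in(b1,rmB), ball_in(b2,rmB), free(right), robot_in(rmB)}
  through step 2 (drop(b2,rmB,right)): drop {ball_in(b2,rmB), free(right)}, keep {ball_in(b1,rmB), robot_in(rmB)}, require {carry(b2,right), robot_in(rmB)}
    → {ball_in(b1,rmB), carry(b2,right), robot_in(rmB)}
  through step 1 (drop(b1,rmB,left)): drop {ball_in(b1,rmB)}, keep {carry(b2,right), robot_in(rmB)}, require {carry(b1,left), robot_in(rmB)}
    → {carry(b1,left), carry(b2,right), robot_in(rmB)}

== RESULT ==
["carry(b1,left)", "carry(b2,right)", "robot_in(rmB)"]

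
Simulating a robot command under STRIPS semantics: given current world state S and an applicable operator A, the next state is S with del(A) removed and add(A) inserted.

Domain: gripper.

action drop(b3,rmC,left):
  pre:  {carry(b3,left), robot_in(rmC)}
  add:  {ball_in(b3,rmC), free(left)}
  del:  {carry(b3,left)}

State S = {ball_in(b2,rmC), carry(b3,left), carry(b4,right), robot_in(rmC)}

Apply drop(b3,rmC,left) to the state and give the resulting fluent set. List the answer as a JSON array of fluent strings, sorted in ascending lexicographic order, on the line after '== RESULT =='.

Progress:
  pre ⊆ S: {carry(b3,left), robot_in(rmC)} ⊆ S  — applicable
  S \ del = {ball_in(b2,rmC), carry(b4,right), robot_in(rmC)}
  ∪ add   = {ball_in(b2,rmC), ball_in(b3,rmC), carry(b4,right), free(left), robot_in(rmC)}

== RESULT ==
["ball_in(b2,rmC)", "ball_in(b3,rmC)", "carry(b4,right)", "free(left)", "robot_in(rmC)"]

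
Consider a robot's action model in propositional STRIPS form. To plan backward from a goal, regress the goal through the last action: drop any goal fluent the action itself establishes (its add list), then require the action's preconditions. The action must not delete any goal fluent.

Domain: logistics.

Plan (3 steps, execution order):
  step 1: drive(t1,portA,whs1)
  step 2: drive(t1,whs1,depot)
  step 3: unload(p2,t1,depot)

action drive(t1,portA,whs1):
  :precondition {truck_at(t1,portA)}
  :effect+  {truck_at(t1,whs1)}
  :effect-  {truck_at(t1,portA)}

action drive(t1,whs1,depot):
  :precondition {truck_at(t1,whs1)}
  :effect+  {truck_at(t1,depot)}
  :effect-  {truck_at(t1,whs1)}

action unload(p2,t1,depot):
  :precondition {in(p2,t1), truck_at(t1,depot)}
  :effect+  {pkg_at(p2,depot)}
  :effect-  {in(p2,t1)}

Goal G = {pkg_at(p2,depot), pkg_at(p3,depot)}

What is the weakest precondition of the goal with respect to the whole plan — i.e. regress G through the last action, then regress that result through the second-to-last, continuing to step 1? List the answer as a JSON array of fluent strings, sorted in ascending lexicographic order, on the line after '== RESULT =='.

Regress step by step:
  through step 3 (unload(p2,t1,depot)): drop {pkg_at(p2,depot)}, keep {pkg_at(p3,depot)}, require {in(p2,t1), truck_at(t1,depot)}
    → {in(p2,t1), pkg_at(p3,depot), truck_at(t1,depot)}
  through step 2 (drive(t1,whs1,depot)): drop {truck_at(t1,depot)}, keep {in(p2,t1), pkg_at(p3,depot)}, require {truck_at(t1,whs1)}
    → {in(p2,t1), pkg_at(p3,depot), truck_at(t1,whs1)}
  through step 1 (drive(t1,portA,whs1)): drop {truck_at(t1,whs1)}, keep {in(p2,t1), pkg_at(p3,depot)}, require {truck_at(t1,portA)}
    → {in(p2,t1), pkg_at(p3,depot), truck_at(t1,portA)}

== RESULT ==
["in(p2,t1)", "pkg_at(p3,depot)", "truck_at(t1,portA)"]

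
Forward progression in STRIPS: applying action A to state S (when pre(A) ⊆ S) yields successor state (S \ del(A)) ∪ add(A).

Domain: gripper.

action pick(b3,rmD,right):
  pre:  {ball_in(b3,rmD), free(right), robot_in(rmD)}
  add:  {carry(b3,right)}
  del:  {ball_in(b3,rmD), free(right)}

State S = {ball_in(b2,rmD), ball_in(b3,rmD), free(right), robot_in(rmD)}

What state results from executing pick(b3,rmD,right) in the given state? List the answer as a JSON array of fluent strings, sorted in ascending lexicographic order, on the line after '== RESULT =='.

Compute (S \ del) ∪ add:
  pre ⊆ S: {ball_in(b3,rmD), free(right), robot_in(rmD)} ⊆ S  — applicable
  S \ del = {ball_in(b2,rmD), robot_in(rmD)}
  ∪ add   = {ball_in(b2,rmD), carry(b3,right), robot_in(rmD)}

== RESULT ==
["ball_in(b2,rmD)", "carry(b3,right)", "robot_in(rmD)"]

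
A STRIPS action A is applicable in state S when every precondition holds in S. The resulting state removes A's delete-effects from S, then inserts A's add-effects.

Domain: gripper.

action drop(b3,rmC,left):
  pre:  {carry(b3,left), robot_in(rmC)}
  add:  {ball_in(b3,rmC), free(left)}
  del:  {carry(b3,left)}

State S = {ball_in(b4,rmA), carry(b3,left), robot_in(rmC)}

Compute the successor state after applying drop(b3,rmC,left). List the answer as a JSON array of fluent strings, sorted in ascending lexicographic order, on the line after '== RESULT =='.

Compute (S \ del) ∪ add:
  pre ⊆ S: {carry(b3,left), robot_in(rmC)} ⊆ S  — applicable
  S \ del = {ball_in(b4,rmA), robot_in(rmC)}
  ∪ add   = {ball_in(b3,rmC), ball_in(b4,rmA), free(left), robot_in(rmC)}

== RESULT ==
["ball_in(b3,rmC)", "ball_in(b4,rmA)", "free(left)", "robot_in(rmC)"]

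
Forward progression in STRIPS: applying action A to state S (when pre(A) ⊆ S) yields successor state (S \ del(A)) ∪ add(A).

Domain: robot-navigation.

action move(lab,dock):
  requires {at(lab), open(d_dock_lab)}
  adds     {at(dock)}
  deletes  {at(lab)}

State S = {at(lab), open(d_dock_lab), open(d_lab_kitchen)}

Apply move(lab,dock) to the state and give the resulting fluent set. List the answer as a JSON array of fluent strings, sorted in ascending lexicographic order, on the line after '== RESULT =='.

Compute (S \ del) ∪ add:
  pre ⊆ S: {at(lab), open(d_dock_lab)} ⊆ S  — applicable
  S \ del = {open(d_dock_lab), open(d_lab_kitchen)}
  ∪ add   = {at(dock), open(d_dock_lab), open(d_lab_kitchen)}

== RESULT ==
["at(dock)", "open(d_dock_lab)", "open(d_lab_kitchen)"]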